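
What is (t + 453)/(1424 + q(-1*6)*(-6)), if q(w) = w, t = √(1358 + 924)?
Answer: 453/1460 + √2282/1460 ≈ 0.34299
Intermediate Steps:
t = √2282 ≈ 47.770
(t + 453)/(1424 + q(-1*6)*(-6)) = (√2282 + 453)/(1424 - 1*6*(-6)) = (453 + √2282)/(1424 - 6*(-6)) = (453 + √2282)/(1424 + 36) = (453 + √2282)/1460 = (453 + √2282)*(1/1460) = 453/1460 + √2282/1460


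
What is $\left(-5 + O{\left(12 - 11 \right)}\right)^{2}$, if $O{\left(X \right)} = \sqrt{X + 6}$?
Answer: $\left(5 - \sqrt{7}\right)^{2} \approx 5.5425$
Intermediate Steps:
$O{\left(X \right)} = \sqrt{6 + X}$
$\left(-5 + O{\left(12 - 11 \right)}\right)^{2} = \left(-5 + \sqrt{6 + \left(12 - 11\right)}\right)^{2} = \left(-5 + \sqrt{6 + 1}\right)^{2} = \left(-5 + \sqrt{7}\right)^{2}$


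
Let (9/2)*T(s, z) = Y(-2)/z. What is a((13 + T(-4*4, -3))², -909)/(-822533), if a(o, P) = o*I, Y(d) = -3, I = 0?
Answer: 0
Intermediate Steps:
T(s, z) = -2/(3*z) (T(s, z) = 2*(-3/z)/9 = -2/(3*z))
a(o, P) = 0 (a(o, P) = o*0 = 0)
a((13 + T(-4*4, -3))², -909)/(-822533) = 0/(-822533) = 0*(-1/822533) = 0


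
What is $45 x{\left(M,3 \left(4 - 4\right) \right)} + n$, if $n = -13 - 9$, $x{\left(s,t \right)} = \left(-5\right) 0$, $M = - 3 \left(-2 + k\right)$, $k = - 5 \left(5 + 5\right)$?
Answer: $-22$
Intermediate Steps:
$k = -50$ ($k = \left(-5\right) 10 = -50$)
$M = 156$ ($M = - 3 \left(-2 - 50\right) = \left(-3\right) \left(-52\right) = 156$)
$x{\left(s,t \right)} = 0$
$n = -22$ ($n = -13 - 9 = -22$)
$45 x{\left(M,3 \left(4 - 4\right) \right)} + n = 45 \cdot 0 - 22 = 0 - 22 = -22$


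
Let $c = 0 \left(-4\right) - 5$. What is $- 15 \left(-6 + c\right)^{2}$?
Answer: $-1815$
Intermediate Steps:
$c = -5$ ($c = 0 - 5 = -5$)
$- 15 \left(-6 + c\right)^{2} = - 15 \left(-6 - 5\right)^{2} = - 15 \left(-11\right)^{2} = \left(-15\right) 121 = -1815$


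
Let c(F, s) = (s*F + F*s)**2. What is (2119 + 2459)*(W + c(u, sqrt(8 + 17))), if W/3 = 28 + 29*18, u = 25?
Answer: 293678700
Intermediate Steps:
W = 1650 (W = 3*(28 + 29*18) = 3*(28 + 522) = 3*550 = 1650)
c(F, s) = 4*F**2*s**2 (c(F, s) = (F*s + F*s)**2 = (2*F*s)**2 = 4*F**2*s**2)
(2119 + 2459)*(W + c(u, sqrt(8 + 17))) = (2119 + 2459)*(1650 + 4*25**2*(sqrt(8 + 17))**2) = 4578*(1650 + 4*625*(sqrt(25))**2) = 4578*(1650 + 4*625*5**2) = 4578*(1650 + 4*625*25) = 4578*(1650 + 62500) = 4578*64150 = 293678700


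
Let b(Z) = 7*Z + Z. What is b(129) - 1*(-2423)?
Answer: 3455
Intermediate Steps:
b(Z) = 8*Z
b(129) - 1*(-2423) = 8*129 - 1*(-2423) = 1032 + 2423 = 3455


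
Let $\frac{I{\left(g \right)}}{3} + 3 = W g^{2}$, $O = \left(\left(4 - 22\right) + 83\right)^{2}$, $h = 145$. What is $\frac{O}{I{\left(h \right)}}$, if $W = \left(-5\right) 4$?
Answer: $- \frac{4225}{1261509} \approx -0.0033492$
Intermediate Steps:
$O = 4225$ ($O = \left(-18 + 83\right)^{2} = 65^{2} = 4225$)
$W = -20$
$I{\left(g \right)} = -9 - 60 g^{2}$ ($I{\left(g \right)} = -9 + 3 \left(- 20 g^{2}\right) = -9 - 60 g^{2}$)
$\frac{O}{I{\left(h \right)}} = \frac{4225}{-9 - 60 \cdot 145^{2}} = \frac{4225}{-9 - 1261500} = \frac{4225}{-1261509} = 4225 \left(- \frac{1}{1261509}\right) = - \frac{4225}{1261509}$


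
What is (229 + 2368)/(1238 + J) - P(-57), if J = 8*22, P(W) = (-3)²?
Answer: -1447/202 ≈ -7.1634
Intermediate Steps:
P(W) = 9
J = 176
(229 + 2368)/(1238 + J) - P(-57) = (229 + 2368)/(1238 + 176) - 1*9 = 2597/1414 - 9 = 2597*(1/1414) - 9 = 371/202 - 9 = -1447/202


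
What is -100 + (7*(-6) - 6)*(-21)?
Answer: 908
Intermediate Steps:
-100 + (7*(-6) - 6)*(-21) = -100 + (-42 - 6)*(-21) = -100 - 48*(-21) = -100 + 1008 = 908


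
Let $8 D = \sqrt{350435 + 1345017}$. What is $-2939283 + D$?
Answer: $-2939283 + \frac{11 \sqrt{3503}}{4} \approx -2.9391 \cdot 10^{6}$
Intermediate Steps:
$D = \frac{11 \sqrt{3503}}{4}$ ($D = \frac{\sqrt{350435 + 1345017}}{8} = \frac{\sqrt{1695452}}{8} = \frac{22 \sqrt{3503}}{8} = \frac{11 \sqrt{3503}}{4} \approx 162.76$)
$-2939283 + D = -2939283 + \frac{11 \sqrt{3503}}{4}$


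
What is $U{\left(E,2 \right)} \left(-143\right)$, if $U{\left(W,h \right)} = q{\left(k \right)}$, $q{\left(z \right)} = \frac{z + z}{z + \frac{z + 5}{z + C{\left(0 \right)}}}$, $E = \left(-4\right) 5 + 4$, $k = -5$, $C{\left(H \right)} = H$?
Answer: $-286$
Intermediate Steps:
$E = -16$ ($E = -20 + 4 = -16$)
$q{\left(z \right)} = \frac{2 z}{z + \frac{5 + z}{z}}$ ($q{\left(z \right)} = \frac{z + z}{z + \frac{z + 5}{z + 0}} = \frac{2 z}{z + \frac{5 + z}{z}}$)
$U{\left(W,h \right)} = 2$ ($U{\left(W,h \right)} = \frac{2 \left(-5\right)^{2}}{5 - 5 + \left(-5\right)^{2}} = 2 \cdot 25 \frac{1}{5 - 5 + 25} = 2 \cdot 25 \cdot \frac{1}{25} = 2$)
$U{\left(E,2 \right)} \left(-143\right) = 2 \left(-143\right) = -286$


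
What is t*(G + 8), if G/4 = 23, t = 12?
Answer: 1200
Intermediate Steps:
G = 92 (G = 4*23 = 92)
t*(G + 8) = 12*(92 + 8) = 12*100 = 1200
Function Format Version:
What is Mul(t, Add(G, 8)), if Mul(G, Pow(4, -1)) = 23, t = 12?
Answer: 1200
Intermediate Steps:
G = 92 (G = Mul(4, 23) = 92)
Mul(t, Add(G, 8)) = Mul(12, Add(92, 8)) = Mul(12, 100) = 1200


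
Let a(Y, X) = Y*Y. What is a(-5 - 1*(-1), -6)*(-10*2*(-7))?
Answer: 2240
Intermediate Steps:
a(Y, X) = Y²
a(-5 - 1*(-1), -6)*(-10*2*(-7)) = (-5 - 1*(-1))²*(-10*2*(-7)) = (-5 + 1)²*(-20*(-7)) = (-4)²*140 = 16*140 = 2240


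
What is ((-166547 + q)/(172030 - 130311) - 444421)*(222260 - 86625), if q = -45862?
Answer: -2514810177268580/41719 ≈ -6.0280e+10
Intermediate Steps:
((-166547 + q)/(172030 - 130311) - 444421)*(222260 - 86625) = ((-166547 - 45862)/(172030 - 130311) - 444421)*(222260 - 86625) = (-212409/41719 - 444421)*135635 = -18541012108/41719*135635 = -2514810177268580/41719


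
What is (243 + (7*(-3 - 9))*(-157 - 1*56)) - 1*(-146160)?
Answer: 164295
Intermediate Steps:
(243 + (7*(-3 - 9))*(-157 - 1*56)) - 1*(-146160) = (243 + (7*(-12))*(-157 - 56)) + 146160 = (243 - 84*(-213)) + 146160 = (243 + 17892) + 146160 = 18135 + 146160 = 164295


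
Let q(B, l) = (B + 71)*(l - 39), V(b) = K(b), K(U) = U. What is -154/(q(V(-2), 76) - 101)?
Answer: -77/1226 ≈ -0.062806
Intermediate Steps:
V(b) = b
q(B, l) = (-39 + l)*(71 + B) (q(B, l) = (71 + B)*(-39 + l) = (-39 + l)*(71 + B))
-154/(q(V(-2), 76) - 101) = -154/((-2769 - 39*(-2) + 71*76 - 2*76) - 101) = -154/((-2769 + 78 + 5396 - 152) - 101) = -154/(2553 - 101) = -154/2452 = -154*1/2452 = -77/1226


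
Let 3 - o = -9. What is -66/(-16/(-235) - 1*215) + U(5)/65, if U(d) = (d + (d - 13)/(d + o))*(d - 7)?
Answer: 9360164/55812445 ≈ 0.16771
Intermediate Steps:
o = 12 (o = 3 - 1*(-9) = 3 + 9 = 12)
U(d) = (-7 + d)*(d + (-13 + d)/(12 + d)) (U(d) = (d + (d - 13)/(d + 12))*(d - 7) = (d + (-13 + d)/(12 + d))*(-7 + d) = (-7 + d)*(d + (-13 + d)/(12 + d)))
-66/(-16/(-235) - 1*215) + U(5)/65 = -66/(-16/(-235) - 1*215) + ((91 + 5**3 - 104*5 + 6*5**2)/(12 + 5))/65 = -66/(-16*(-1/235) - 215) + ((91 + 125 - 520 + 6*25)/17)*(1/65) = -66/(16/235 - 215) + ((91 + 125 - 520 + 150)/17)*(1/65) = -66/(-50509/235) + ((1/17)*(-154))*(1/65) = -66*(-235/50509) - 154/17*1/65 = 15510/50509 - 154/1105 = 9360164/55812445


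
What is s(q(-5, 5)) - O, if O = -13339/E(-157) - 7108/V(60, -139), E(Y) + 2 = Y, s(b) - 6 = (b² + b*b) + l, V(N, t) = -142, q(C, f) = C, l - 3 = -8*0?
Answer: -846104/11289 ≈ -74.949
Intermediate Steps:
l = 3 (l = 3 - 8*0 = 3 + 0 = 3)
s(b) = 9 + 2*b² (s(b) = 6 + ((b² + b*b) + 3) = 6 + ((b² + b²) + 3) = 6 + (2*b² + 3) = 6 + (3 + 2*b²) = 9 + 2*b²)
E(Y) = -2 + Y
O = 1512155/11289 (O = -13339/(-2 - 157) - 7108/(-142) = -13339/(-159) - 7108*(-1/142) = -13339*(-1/159) + 3554/71 = 13339/159 + 3554/71 = 1512155/11289 ≈ 133.95)
s(q(-5, 5)) - O = (9 + 2*(-5)²) - 1*1512155/11289 = (9 + 2*25) - 1512155/11289 = (9 + 50) - 1512155/11289 = 59 - 1512155/11289 = -846104/11289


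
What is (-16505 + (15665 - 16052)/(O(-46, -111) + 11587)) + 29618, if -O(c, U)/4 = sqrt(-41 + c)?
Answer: 1760546384424/134259961 - 1548*I*sqrt(87)/134259961 ≈ 13113.0 - 0.00010754*I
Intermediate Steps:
O(c, U) = -4*sqrt(-41 + c)
(-16505 + (15665 - 16052)/(O(-46, -111) + 11587)) + 29618 = (-16505 + (15665 - 16052)/(-4*sqrt(-41 - 46) + 11587)) + 29618 = (-16505 - 387/(-4*I*sqrt(87) + 11587)) + 29618 = (-16505 - 387/(11587 - 4*I*sqrt(87))) + 29618 = 13113 - 387/(11587 - 4*I*sqrt(87))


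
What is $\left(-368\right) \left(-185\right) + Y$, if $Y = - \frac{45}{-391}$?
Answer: $\frac{26619325}{391} \approx 68080.0$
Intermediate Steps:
$Y = \frac{45}{391}$ ($Y = \left(-45\right) \left(- \frac{1}{391}\right) = \frac{45}{391} \approx 0.11509$)
$\left(-368\right) \left(-185\right) + Y = \left(-368\right) \left(-185\right) + \frac{45}{391} = 68080 + \frac{45}{391} = \frac{26619325}{391}$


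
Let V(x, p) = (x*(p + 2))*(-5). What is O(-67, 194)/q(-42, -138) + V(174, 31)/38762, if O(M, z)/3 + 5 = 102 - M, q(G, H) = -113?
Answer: -11157567/2190053 ≈ -5.0947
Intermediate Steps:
O(M, z) = 291 - 3*M (O(M, z) = -15 + 3*(102 - M) = -15 + (306 - 3*M) = 291 - 3*M)
V(x, p) = -5*x*(2 + p) (V(x, p) = (x*(2 + p))*(-5) = -5*x*(2 + p))
O(-67, 194)/q(-42, -138) + V(174, 31)/38762 = (291 - 3*(-67))/(-113) - 5*174*(2 + 31)/38762 = (291 + 201)*(-1/113) - 5*174*33*(1/38762) = 492*(-1/113) - 28710*1/38762 = -492/113 - 14355/19381 = -11157567/2190053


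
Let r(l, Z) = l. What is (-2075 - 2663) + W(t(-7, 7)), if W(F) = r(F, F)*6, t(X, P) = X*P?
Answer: -5032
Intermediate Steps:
t(X, P) = P*X
W(F) = 6*F (W(F) = F*6 = 6*F)
(-2075 - 2663) + W(t(-7, 7)) = (-2075 - 2663) + 6*(7*(-7)) = -4738 + 6*(-49) = -4738 - 294 = -5032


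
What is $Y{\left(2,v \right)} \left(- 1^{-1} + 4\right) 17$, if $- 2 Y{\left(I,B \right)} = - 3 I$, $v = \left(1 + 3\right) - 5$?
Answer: $153$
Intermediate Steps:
$v = -1$ ($v = 4 - 5 = -1$)
$Y{\left(I,B \right)} = \frac{3 I}{2}$ ($Y{\left(I,B \right)} = - \frac{\left(-3\right) I}{2} = \frac{3 I}{2}$)
$Y{\left(2,v \right)} \left(- 1^{-1} + 4\right) 17 = \frac{3}{2} \cdot 2 \left(- 1^{-1} + 4\right) 17 = 3 \left(\left(-1\right) 1 + 4\right) 17 = 3 \left(-1 + 4\right) 17 = 3 \cdot 3 \cdot 17 = 9 \cdot 17 = 153$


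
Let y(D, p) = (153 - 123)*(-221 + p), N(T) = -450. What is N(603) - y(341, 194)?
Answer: 360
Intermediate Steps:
y(D, p) = -6630 + 30*p (y(D, p) = 30*(-221 + p) = -6630 + 30*p)
N(603) - y(341, 194) = -450 - (-6630 + 30*194) = -450 - (-6630 + 5820) = -450 - 1*(-810) = -450 + 810 = 360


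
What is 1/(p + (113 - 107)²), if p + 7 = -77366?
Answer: -1/77337 ≈ -1.2930e-5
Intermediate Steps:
p = -77373 (p = -7 - 77366 = -77373)
1/(p + (113 - 107)²) = 1/(-77373 + (113 - 107)²) = 1/(-77373 + 6²) = 1/(-77373 + 36) = 1/(-77337) = -1/77337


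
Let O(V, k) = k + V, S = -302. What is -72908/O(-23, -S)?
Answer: -72908/279 ≈ -261.32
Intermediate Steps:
O(V, k) = V + k
-72908/O(-23, -S) = -72908/(-23 - 1*(-302)) = -72908/(-23 + 302) = -72908/279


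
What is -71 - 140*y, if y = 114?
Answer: -16031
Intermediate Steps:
-71 - 140*y = -71 - 140*114 = -71 - 15960 = -16031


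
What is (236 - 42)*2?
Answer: 388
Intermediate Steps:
(236 - 42)*2 = 194*2 = 388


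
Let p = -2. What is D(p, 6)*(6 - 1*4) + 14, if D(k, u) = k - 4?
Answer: 2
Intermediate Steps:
D(k, u) = -4 + k
D(p, 6)*(6 - 1*4) + 14 = (-4 - 2)*(6 - 1*4) + 14 = -6*(6 - 4) + 14 = -6*2 + 14 = -12 + 14 = 2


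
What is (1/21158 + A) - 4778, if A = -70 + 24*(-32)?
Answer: -118823327/21158 ≈ -5616.0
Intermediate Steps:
A = -838 (A = -70 - 768 = -838)
(1/21158 + A) - 4778 = (1/21158 - 838) - 4778 = -17730403/21158 - 4778 = -118823327/21158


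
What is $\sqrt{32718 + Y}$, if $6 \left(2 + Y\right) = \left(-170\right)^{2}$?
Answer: $\frac{\sqrt{337794}}{3} \approx 193.73$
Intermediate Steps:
$Y = \frac{14444}{3}$ ($Y = -2 + \frac{\left(-170\right)^{2}}{6} = -2 + \frac{1}{6} \cdot 28900 = -2 + \frac{14450}{3} = \frac{14444}{3} \approx 4814.7$)
$\sqrt{32718 + Y} = \sqrt{32718 + \frac{14444}{3}} = \sqrt{\frac{112598}{3}} = \frac{\sqrt{337794}}{3}$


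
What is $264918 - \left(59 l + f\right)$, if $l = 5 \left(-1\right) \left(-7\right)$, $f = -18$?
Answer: $262871$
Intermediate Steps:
$l = 35$ ($l = \left(-5\right) \left(-7\right) = 35$)
$264918 - \left(59 l + f\right) = 264918 - \left(59 \cdot 35 - 18\right) = 264918 - \left(2065 - 18\right) = 264918 - 2047 = 262871$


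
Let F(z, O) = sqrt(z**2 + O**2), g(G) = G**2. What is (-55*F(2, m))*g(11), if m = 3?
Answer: -6655*sqrt(13) ≈ -23995.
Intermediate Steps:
F(z, O) = sqrt(O**2 + z**2)
(-55*F(2, m))*g(11) = -55*sqrt(3**2 + 2**2)*11**2 = -55*sqrt(9 + 4)*121 = -55*sqrt(13)*121 = -6655*sqrt(13)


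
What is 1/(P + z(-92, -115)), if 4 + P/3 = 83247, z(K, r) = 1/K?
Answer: 92/22975067 ≈ 4.0043e-6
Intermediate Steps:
P = 249729 (P = -12 + 3*83247 = -12 + 249741 = 249729)
1/(P + z(-92, -115)) = 1/(249729 + 1/(-92)) = 1/(249729 - 1/92) = 1/(22975067/92) = 92/22975067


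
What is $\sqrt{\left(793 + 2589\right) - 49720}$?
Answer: $i \sqrt{46338} \approx 215.26 i$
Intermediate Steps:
$\sqrt{\left(793 + 2589\right) - 49720} = \sqrt{3382 - 49720} = \sqrt{-46338} = i \sqrt{46338}$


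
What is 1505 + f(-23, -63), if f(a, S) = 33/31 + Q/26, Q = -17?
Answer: 1213361/806 ≈ 1505.4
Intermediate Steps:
f(a, S) = 331/806 (f(a, S) = 33/31 - 17/26 = 331/806)
1505 + f(-23, -63) = 1505 + 331/806 = 1213361/806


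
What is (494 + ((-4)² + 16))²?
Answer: 276676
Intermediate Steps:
(494 + ((-4)² + 16))² = (494 + (16 + 16))² = (494 + 32)² = 526² = 276676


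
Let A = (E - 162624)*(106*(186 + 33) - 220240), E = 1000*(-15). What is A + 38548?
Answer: 34996584772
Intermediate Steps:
E = -15000
A = 34996546224 (A = (-15000 - 162624)*(106*(186 + 33) - 220240) = -177624*(106*219 - 220240) = -177624*(23214 - 220240) = -177624*(-197026) = 34996546224)
A + 38548 = 34996546224 + 38548 = 34996584772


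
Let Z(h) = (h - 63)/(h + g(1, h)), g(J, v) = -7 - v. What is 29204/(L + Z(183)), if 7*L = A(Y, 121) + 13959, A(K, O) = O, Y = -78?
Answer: 51107/3490 ≈ 14.644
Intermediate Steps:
Z(h) = 9 - h/7 (Z(h) = (h - 63)/(h + (-7 - h)) = (-63 + h)/(-7) = (-63 + h)*(-⅐) = 9 - h/7)
L = 14080/7 (L = (121 + 13959)/7 = (⅐)*14080 = 14080/7 ≈ 2011.4)
29204/(L + Z(183)) = 29204/(14080/7 + (9 - ⅐*183)) = 29204/(14080/7 + (9 - 183/7)) = 29204/(14080/7 - 120/7) = 29204/(13960/7) = 29204*(7/13960) = 51107/3490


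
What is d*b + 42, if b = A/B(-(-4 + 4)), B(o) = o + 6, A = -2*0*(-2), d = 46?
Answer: 42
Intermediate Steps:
A = 0 (A = 0*(-2) = 0)
B(o) = 6 + o
b = 0 (b = 0/(6 - (-4 + 4)) = 0/(6 - 1*0) = 0/(6 + 0) = 0/6 = 0*(⅙) = 0)
d*b + 42 = 46*0 + 42 = 0 + 42 = 42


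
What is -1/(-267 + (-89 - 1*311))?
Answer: 1/667 ≈ 0.0014993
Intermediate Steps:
-1/(-267 + (-89 - 1*311)) = -1/(-267 + (-89 - 311)) = -1/(-267 - 400) = -1/(-667) = -1*(-1/667) = 1/667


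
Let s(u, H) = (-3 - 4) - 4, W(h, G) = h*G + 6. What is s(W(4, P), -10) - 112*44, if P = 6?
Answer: -4939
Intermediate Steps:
W(h, G) = 6 + G*h (W(h, G) = G*h + 6 = 6 + G*h)
s(u, H) = -11 (s(u, H) = -7 - 4 = -11)
s(W(4, P), -10) - 112*44 = -11 - 112*44 = -11 - 4928 = -4939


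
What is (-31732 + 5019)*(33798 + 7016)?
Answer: -1090264382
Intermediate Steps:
(-31732 + 5019)*(33798 + 7016) = -26713*40814 = -1090264382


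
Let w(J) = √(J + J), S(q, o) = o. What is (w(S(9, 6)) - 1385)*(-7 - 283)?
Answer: 401650 - 580*√3 ≈ 4.0065e+5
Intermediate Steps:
w(J) = √2*√J (w(J) = √(2*J) = √2*√J)
(w(S(9, 6)) - 1385)*(-7 - 283) = (√2*√6 - 1385)*(-7 - 283) = (2*√3 - 1385)*(-290) = (-1385 + 2*√3)*(-290) = 401650 - 580*√3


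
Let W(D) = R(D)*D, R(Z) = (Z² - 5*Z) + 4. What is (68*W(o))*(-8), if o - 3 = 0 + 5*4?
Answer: -5230016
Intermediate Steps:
o = 23 (o = 3 + (0 + 5*4) = 3 + (0 + 20) = 3 + 20 = 23)
R(Z) = 4 + Z² - 5*Z
W(D) = D*(4 + D² - 5*D) (W(D) = (4 + D² - 5*D)*D = D*(4 + D² - 5*D))
(68*W(o))*(-8) = (68*(23*(4 + 23² - 5*23)))*(-8) = (68*(23*(4 + 529 - 115)))*(-8) = (68*(23*418))*(-8) = (68*9614)*(-8) = 653752*(-8) = -5230016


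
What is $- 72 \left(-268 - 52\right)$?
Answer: $23040$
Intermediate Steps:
$- 72 \left(-268 - 52\right) = \left(-72\right) \left(-320\right) = 23040$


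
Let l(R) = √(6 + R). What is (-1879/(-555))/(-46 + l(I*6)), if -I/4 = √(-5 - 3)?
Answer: 1879/(555*(-46 + √6*√(1 - 8*I*√2))) ≈ -0.083205 + 0.011621*I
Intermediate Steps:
I = -8*I*√2 (I = -4*√(-5 - 3) = -8*I*√2 ≈ -11.314*I)
(-1879/(-555))/(-46 + l(I*6)) = (-1879/(-555))/(-46 + √(6 - 8*I*√2*6)) = (-1879*(-1/555))/(-46 + √(6 - 48*I*√2)) = 1879/(555*(-46 + √(6 - 48*I*√2)))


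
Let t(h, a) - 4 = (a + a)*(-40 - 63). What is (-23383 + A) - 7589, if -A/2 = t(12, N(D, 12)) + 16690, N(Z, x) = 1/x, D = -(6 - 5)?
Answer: -192977/3 ≈ -64326.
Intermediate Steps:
D = -1 (D = -1*1 = -1)
t(h, a) = 4 - 206*a (t(h, a) = 4 + (a + a)*(-40 - 63) = 4 + (2*a)*(-103) = 4 - 206*a)
A = -100061/3 (A = -2*((4 - 206/12) + 16690) = -2*((4 - 206*1/12) + 16690) = -2*((4 - 103/6) + 16690) = -2*(-79/6 + 16690) = -2*100061/6 = -100061/3 ≈ -33354.)
(-23383 + A) - 7589 = (-23383 - 100061/3) - 7589 = -170210/3 - 7589 = -192977/3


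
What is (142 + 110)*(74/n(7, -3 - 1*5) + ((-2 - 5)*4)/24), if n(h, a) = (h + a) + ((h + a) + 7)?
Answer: 17178/5 ≈ 3435.6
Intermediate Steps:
n(h, a) = 7 + 2*a + 2*h (n(h, a) = (a + h) + ((a + h) + 7) = (a + h) + (7 + a + h) = 7 + 2*a + 2*h)
(142 + 110)*(74/n(7, -3 - 1*5) + ((-2 - 5)*4)/24) = (142 + 110)*(74/(7 + 2*(-3 - 1*5) + 2*7) + ((-2 - 5)*4)/24) = 252*(74/(7 + 2*(-3 - 5) + 14) - 7*4*(1/24)) = 252*(74/(7 + 2*(-8) + 14) - 28*1/24) = 252*(74/(7 - 16 + 14) - 7/6) = 252*(74/5 - 7/6) = 252*(409/30) = 17178/5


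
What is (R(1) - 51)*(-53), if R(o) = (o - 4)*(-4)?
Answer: 2067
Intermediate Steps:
R(o) = 16 - 4*o (R(o) = (-4 + o)*(-4) = 16 - 4*o)
(R(1) - 51)*(-53) = ((16 - 4*1) - 51)*(-53) = ((16 - 4) - 51)*(-53) = (12 - 51)*(-53) = -39*(-53) = 2067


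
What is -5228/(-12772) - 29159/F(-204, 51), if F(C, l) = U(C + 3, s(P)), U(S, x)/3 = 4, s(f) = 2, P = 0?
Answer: -93089003/38316 ≈ -2429.5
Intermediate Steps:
U(S, x) = 12 (U(S, x) = 3*4 = 12)
F(C, l) = 12
-5228/(-12772) - 29159/F(-204, 51) = -5228/(-12772) - 29159/12 = -5228*(-1/12772) - 29159*1/12 = 1307/3193 - 29159/12 = -93089003/38316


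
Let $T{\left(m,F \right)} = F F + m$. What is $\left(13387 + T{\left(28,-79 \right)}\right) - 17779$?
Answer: $1877$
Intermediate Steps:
$T{\left(m,F \right)} = m + F^{2}$ ($T{\left(m,F \right)} = F^{2} + m = m + F^{2}$)
$\left(13387 + T{\left(28,-79 \right)}\right) - 17779 = \left(13387 + \left(28 + \left(-79\right)^{2}\right)\right) - 17779 = \left(13387 + \left(28 + 6241\right)\right) - 17779 = \left(13387 + 6269\right) - 17779 = 19656 - 17779 = 1877$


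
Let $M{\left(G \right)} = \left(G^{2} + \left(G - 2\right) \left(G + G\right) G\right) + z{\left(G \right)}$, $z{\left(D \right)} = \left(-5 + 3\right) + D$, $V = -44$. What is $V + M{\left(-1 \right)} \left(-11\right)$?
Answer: $44$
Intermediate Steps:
$z{\left(D \right)} = -2 + D$
$M{\left(G \right)} = -2 + G + G^{2} + 2 G^{2} \left(-2 + G\right)$ ($M{\left(G \right)} = \left(G^{2} + \left(G - 2\right) \left(G + G\right) G\right) + \left(-2 + G\right) = \left(G^{2} + \left(-2 + G\right) 2 G G\right) + \left(-2 + G\right) = \left(G^{2} + 2 G \left(-2 + G\right) G\right) + \left(-2 + G\right) = \left(G^{2} + 2 G^{2} \left(-2 + G\right)\right) + \left(-2 + G\right) = -2 + G + G^{2} + 2 G^{2} \left(-2 + G\right)$)
$V + M{\left(-1 \right)} \left(-11\right) = -44 + \left(-2 - 1 - 3 \left(-1\right)^{2} + 2 \left(-1\right)^{3}\right) \left(-11\right) = -44 + \left(-2 - 1 - 3 + 2 \left(-1\right)\right) \left(-11\right) = -44 + \left(-2 - 1 - 3 - 2\right) \left(-11\right) = -44 - -88 = -44 + 88 = 44$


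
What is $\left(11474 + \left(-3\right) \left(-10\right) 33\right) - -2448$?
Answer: $14912$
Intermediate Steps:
$\left(11474 + \left(-3\right) \left(-10\right) 33\right) - -2448 = \left(11474 + 30 \cdot 33\right) + 2448 = \left(11474 + 990\right) + 2448 = 12464 + 2448 = 14912$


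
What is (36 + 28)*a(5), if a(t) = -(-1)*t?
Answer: 320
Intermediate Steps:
a(t) = t
(36 + 28)*a(5) = (36 + 28)*5 = 64*5 = 320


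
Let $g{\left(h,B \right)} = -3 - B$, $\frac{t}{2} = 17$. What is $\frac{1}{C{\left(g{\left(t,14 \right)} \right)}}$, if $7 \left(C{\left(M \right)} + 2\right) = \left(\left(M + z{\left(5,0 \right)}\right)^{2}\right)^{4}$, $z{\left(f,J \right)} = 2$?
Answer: $\frac{7}{2562890611} \approx 2.7313 \cdot 10^{-9}$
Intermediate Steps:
$t = 34$ ($t = 2 \cdot 17 = 34$)
$C{\left(M \right)} = -2 + \frac{\left(2 + M\right)^{8}}{7}$ ($C{\left(M \right)} = -2 + \frac{\left(\left(M + 2\right)^{2}\right)^{4}}{7} = -2 + \frac{\left(\left(2 + M\right)^{2}\right)^{4}}{7} = -2 + \frac{\left(2 + M\right)^{8}}{7}$)
$\frac{1}{C{\left(g{\left(t,14 \right)} \right)}} = \frac{1}{-2 + \frac{\left(2 - 17\right)^{8}}{7}} = \frac{1}{-2 + \frac{\left(-15\right)^{8}}{7}} = \frac{1}{-2 + \frac{1}{7} \cdot 2562890625} = \frac{1}{-2 + \frac{2562890625}{7}} = \frac{1}{\frac{2562890611}{7}} = \frac{7}{2562890611}$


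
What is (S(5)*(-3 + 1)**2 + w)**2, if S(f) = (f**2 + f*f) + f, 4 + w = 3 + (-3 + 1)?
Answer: 47089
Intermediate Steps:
w = -3 (w = -4 + (3 + (-3 + 1)) = -4 + (3 - 2) = -4 + 1 = -3)
S(f) = f + 2*f**2 (S(f) = (f**2 + f**2) + f = 2*f**2 + f = f + 2*f**2)
(S(5)*(-3 + 1)**2 + w)**2 = ((5*(1 + 2*5))*(-3 + 1)**2 - 3)**2 = ((5*(1 + 10))*(-2)**2 - 3)**2 = ((5*11)*4 - 3)**2 = (55*4 - 3)**2 = (220 - 3)**2 = 217**2 = 47089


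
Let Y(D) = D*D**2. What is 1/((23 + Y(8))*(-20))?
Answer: -1/10700 ≈ -9.3458e-5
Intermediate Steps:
Y(D) = D**3
1/((23 + Y(8))*(-20)) = 1/((23 + 8**3)*(-20)) = 1/((23 + 512)*(-20)) = 1/(535*(-20)) = 1/(-10700) = -1/10700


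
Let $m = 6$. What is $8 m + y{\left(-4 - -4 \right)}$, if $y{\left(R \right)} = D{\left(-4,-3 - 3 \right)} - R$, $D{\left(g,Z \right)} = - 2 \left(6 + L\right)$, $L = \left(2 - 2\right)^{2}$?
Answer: $36$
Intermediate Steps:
$L = 0$ ($L = 0^{2} = 0$)
$D{\left(g,Z \right)} = -12$ ($D{\left(g,Z \right)} = - 2 \left(6 + 0\right) = \left(-2\right) 6 = -12$)
$y{\left(R \right)} = -12 - R$
$8 m + y{\left(-4 - -4 \right)} = 8 \cdot 6 - \left(8 + 4\right) = 48 - 12 = 36$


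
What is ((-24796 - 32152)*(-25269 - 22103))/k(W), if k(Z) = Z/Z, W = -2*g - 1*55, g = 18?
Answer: 2697740656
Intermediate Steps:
W = -91 (W = -2*18 - 1*55 = -36 - 55 = -91)
k(Z) = 1
((-24796 - 32152)*(-25269 - 22103))/k(W) = ((-24796 - 32152)*(-25269 - 22103))/1 = -56948*(-47372)*1 = 2697740656*1 = 2697740656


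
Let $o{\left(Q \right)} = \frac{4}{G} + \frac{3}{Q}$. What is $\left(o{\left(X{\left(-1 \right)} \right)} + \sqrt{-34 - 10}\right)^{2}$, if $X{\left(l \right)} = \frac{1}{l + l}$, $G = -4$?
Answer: $5 - 28 i \sqrt{11} \approx 5.0 - 92.865 i$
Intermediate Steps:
$X{\left(l \right)} = \frac{1}{2 l}$
$o{\left(Q \right)} = -1 + \frac{3}{Q}$ ($o{\left(Q \right)} = \frac{4}{-4} + \frac{3}{Q} = 4 \left(- \frac{1}{4}\right) + \frac{3}{Q} = -1 + \frac{3}{Q}$)
$\left(o{\left(X{\left(-1 \right)} \right)} + \sqrt{-34 - 10}\right)^{2} = \left(\frac{3 - \frac{1}{2 \left(-1\right)}}{\frac{1}{2} \frac{1}{-1}} + \sqrt{-34 - 10}\right)^{2} = \left(\frac{3 - \frac{1}{2} \left(-1\right)}{\frac{1}{2} \left(-1\right)} + \sqrt{-44}\right)^{2} = \left(\frac{3 - - \frac{1}{2}}{- \frac{1}{2}} + 2 i \sqrt{11}\right)^{2} = \left(- 2 \left(3 + \frac{1}{2}\right) + 2 i \sqrt{11}\right)^{2} = \left(\left(-2\right) \frac{7}{2} + 2 i \sqrt{11}\right)^{2} = \left(-7 + 2 i \sqrt{11}\right)^{2}$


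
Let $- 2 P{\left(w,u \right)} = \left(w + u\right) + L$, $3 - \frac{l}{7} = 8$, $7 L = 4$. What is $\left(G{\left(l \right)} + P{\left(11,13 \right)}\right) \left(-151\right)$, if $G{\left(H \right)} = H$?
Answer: $\frac{49981}{7} \approx 7140.1$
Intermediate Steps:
$L = \frac{4}{7}$ ($L = \frac{1}{7} \cdot 4 = \frac{4}{7} \approx 0.57143$)
$l = -35$ ($l = 21 - 56 = -35$)
$P{\left(w,u \right)} = - \frac{2}{7} - \frac{u}{2} - \frac{w}{2}$ ($P{\left(w,u \right)} = - \frac{\left(w + u\right) + \frac{4}{7}}{2} = - \frac{\left(u + w\right) + \frac{4}{7}}{2} = - \frac{\frac{4}{7} + u + w}{2} = - \frac{2}{7} - \frac{u}{2} - \frac{w}{2}$)
$\left(G{\left(l \right)} + P{\left(11,13 \right)}\right) \left(-151\right) = \left(-35 - \frac{86}{7}\right) \left(-151\right) = \left(- \frac{331}{7}\right) \left(-151\right) = \frac{49981}{7}$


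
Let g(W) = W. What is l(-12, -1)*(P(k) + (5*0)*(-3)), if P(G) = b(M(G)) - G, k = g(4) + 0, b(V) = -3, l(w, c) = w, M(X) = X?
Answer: 84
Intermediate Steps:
k = 4 (k = 4 + 0 = 4)
P(G) = -3 - G
l(-12, -1)*(P(k) + (5*0)*(-3)) = -12*((-3 - 1*4) + (5*0)*(-3)) = -12*((-3 - 4) + 0*(-3)) = -12*(-7 + 0) = -12*(-7) = 84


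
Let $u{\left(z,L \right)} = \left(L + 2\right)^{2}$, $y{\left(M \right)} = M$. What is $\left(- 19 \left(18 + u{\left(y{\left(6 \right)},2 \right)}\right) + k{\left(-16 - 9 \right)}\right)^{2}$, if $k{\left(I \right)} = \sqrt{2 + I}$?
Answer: $\left(646 - i \sqrt{23}\right)^{2} \approx 4.1729 \cdot 10^{5} - 6196.0 i$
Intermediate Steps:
$u{\left(z,L \right)} = \left(2 + L\right)^{2}$
$\left(- 19 \left(18 + u{\left(y{\left(6 \right)},2 \right)}\right) + k{\left(-16 - 9 \right)}\right)^{2} = \left(- 19 \left(18 + \left(2 + 2\right)^{2}\right) + \sqrt{2 - 25}\right)^{2} = \left(- 19 \left(18 + 4^{2}\right) + \sqrt{2 - 25}\right)^{2} = \left(- 19 \left(18 + 16\right) + \sqrt{-23}\right)^{2} = \left(\left(-19\right) 34 + i \sqrt{23}\right)^{2} = \left(-646 + i \sqrt{23}\right)^{2}$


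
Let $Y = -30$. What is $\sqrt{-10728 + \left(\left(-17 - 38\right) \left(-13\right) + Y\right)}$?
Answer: $11 i \sqrt{83} \approx 100.21 i$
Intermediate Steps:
$\sqrt{-10728 + \left(\left(-17 - 38\right) \left(-13\right) + Y\right)} = \sqrt{-10728 - \left(30 - \left(-17 - 38\right) \left(-13\right)\right)} = \sqrt{-10728 - -685} = \sqrt{-10728 + \left(715 - 30\right)} = \sqrt{-10728 + 685} = \sqrt{-10043} = 11 i \sqrt{83}$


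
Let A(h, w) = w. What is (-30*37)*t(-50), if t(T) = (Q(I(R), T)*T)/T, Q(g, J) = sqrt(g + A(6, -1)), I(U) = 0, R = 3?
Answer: -1110*I ≈ -1110.0*I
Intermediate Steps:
Q(g, J) = sqrt(-1 + g) (Q(g, J) = sqrt(g - 1) = sqrt(-1 + g))
t(T) = I (t(T) = (sqrt(-1 + 0)*T)/T = (sqrt(-1)*T)/T = (I*T)/T = I)
(-30*37)*t(-50) = (-30*37)*I = -1110*I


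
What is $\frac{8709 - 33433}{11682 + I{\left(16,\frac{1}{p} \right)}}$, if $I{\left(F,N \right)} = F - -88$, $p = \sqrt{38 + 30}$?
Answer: $- \frac{12362}{5893} \approx -2.0977$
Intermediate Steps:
$p = 2 \sqrt{17}$ ($p = \sqrt{68} = 2 \sqrt{17} \approx 8.2462$)
$I{\left(F,N \right)} = 88 + F$ ($I{\left(F,N \right)} = F + 88 = 88 + F$)
$\frac{8709 - 33433}{11682 + I{\left(16,\frac{1}{p} \right)}} = \frac{8709 - 33433}{11682 + \left(88 + 16\right)} = - \frac{24724}{11682 + 104} = - \frac{24724}{11786} = \left(-24724\right) \frac{1}{11786} = - \frac{12362}{5893}$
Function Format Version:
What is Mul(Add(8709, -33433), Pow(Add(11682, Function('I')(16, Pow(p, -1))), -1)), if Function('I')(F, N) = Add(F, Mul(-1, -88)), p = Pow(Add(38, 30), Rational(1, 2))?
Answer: Rational(-12362, 5893) ≈ -2.0977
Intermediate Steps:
p = Mul(2, Pow(17, Rational(1, 2))) (p = Pow(68, Rational(1, 2)) = Mul(2, Pow(17, Rational(1, 2))) ≈ 8.2462)
Function('I')(F, N) = Add(88, F) (Function('I')(F, N) = Add(F, 88) = Add(88, F))
Mul(Add(8709, -33433), Pow(Add(11682, Function('I')(16, Pow(p, -1))), -1)) = Mul(Add(8709, -33433), Pow(Add(11682, Add(88, 16)), -1)) = Mul(-24724, Pow(Add(11682, 104), -1)) = Mul(-24724, Pow(11786, -1)) = Mul(-24724, Rational(1, 11786)) = Rational(-12362, 5893)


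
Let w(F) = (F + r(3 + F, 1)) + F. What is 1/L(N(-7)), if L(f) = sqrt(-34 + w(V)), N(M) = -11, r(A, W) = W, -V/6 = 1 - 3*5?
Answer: sqrt(15)/45 ≈ 0.086066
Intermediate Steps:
V = 84 (V = -6*(1 - 3*5) = -6*(1 - 15) = -6*(-14) = 84)
w(F) = 1 + 2*F (w(F) = (F + 1) + F = (1 + F) + F = 1 + 2*F)
L(f) = 3*sqrt(15) (L(f) = sqrt(-34 + (1 + 2*84)) = sqrt(-34 + (1 + 168)) = sqrt(-34 + 169) = sqrt(135) = 3*sqrt(15))
1/L(N(-7)) = 1/(3*sqrt(15)) = sqrt(15)/45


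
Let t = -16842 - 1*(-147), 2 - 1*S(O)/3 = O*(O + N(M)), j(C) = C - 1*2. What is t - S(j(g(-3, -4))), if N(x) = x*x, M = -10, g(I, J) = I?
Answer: -18126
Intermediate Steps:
j(C) = -2 + C (j(C) = C - 2 = -2 + C)
N(x) = x²
S(O) = 6 - 3*O*(100 + O) (S(O) = 6 - 3*O*(O + (-10)²) = 6 - 3*O*(O + 100) = 6 - 3*O*(100 + O))
t = -16695 (t = -16842 + 147 = -16695)
t - S(j(g(-3, -4))) = -16695 - (6 - 300*(-2 - 3) - 3*(-2 - 3)²) = -16695 - (6 - 300*(-5) - 3*(-5)²) = -16695 - (6 + 1500 - 3*25) = -16695 - (6 + 1500 - 75) = -16695 - 1*1431 = -16695 - 1431 = -18126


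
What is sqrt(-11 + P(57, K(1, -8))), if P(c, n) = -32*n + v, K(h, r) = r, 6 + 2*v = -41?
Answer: sqrt(886)/2 ≈ 14.883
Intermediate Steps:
v = -47/2 (v = -3 + (1/2)*(-41) = -3 - 41/2 = -47/2 ≈ -23.500)
P(c, n) = -47/2 - 32*n (P(c, n) = -32*n - 47/2 = -47/2 - 32*n)
sqrt(-11 + P(57, K(1, -8))) = sqrt(-11 + (-47/2 - 32*(-8))) = sqrt(-11 + (-47/2 + 256)) = sqrt(-11 + 465/2) = sqrt(443/2) = sqrt(886)/2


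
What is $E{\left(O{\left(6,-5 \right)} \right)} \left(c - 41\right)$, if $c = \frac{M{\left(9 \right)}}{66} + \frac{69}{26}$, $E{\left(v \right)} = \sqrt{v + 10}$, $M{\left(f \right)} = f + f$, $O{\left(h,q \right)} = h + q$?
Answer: $- \frac{10889 \sqrt{11}}{286} \approx -126.28$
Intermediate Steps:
$M{\left(f \right)} = 2 f$
$E{\left(v \right)} = \sqrt{10 + v}$
$c = \frac{837}{286}$ ($c = \frac{2 \cdot 9}{66} + \frac{69}{26} = 18 \cdot \frac{1}{66} + 69 \cdot \frac{1}{26} = \frac{3}{11} + \frac{69}{26} = \frac{837}{286} \approx 2.9266$)
$E{\left(O{\left(6,-5 \right)} \right)} \left(c - 41\right) = \sqrt{10 + \left(6 - 5\right)} \left(\frac{837}{286} - 41\right) = \sqrt{10 + 1} \left(- \frac{10889}{286}\right) = \sqrt{11} \left(- \frac{10889}{286}\right) = - \frac{10889 \sqrt{11}}{286}$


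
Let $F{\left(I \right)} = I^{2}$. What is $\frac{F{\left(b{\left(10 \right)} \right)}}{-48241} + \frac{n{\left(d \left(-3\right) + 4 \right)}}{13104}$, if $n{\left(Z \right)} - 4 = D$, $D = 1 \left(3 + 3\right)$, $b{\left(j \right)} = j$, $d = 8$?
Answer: $- \frac{413995}{316075032} \approx -0.0013098$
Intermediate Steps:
$D = 6$ ($D = 1 \cdot 6 = 6$)
$n{\left(Z \right)} = 10$ ($n{\left(Z \right)} = 4 + 6 = 10$)
$\frac{F{\left(b{\left(10 \right)} \right)}}{-48241} + \frac{n{\left(d \left(-3\right) + 4 \right)}}{13104} = \frac{10^{2}}{-48241} + \frac{10}{13104} = 100 \left(- \frac{1}{48241}\right) + 10 \cdot \frac{1}{13104} = - \frac{100}{48241} + \frac{5}{6552} = - \frac{413995}{316075032}$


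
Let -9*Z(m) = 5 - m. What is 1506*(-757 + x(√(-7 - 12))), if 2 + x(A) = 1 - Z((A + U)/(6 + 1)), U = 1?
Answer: -23955440/21 - 502*I*√19/21 ≈ -1.1407e+6 - 104.2*I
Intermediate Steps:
Z(m) = -5/9 + m/9 (Z(m) = -(5 - m)/9 = -5/9 + m/9)
x(A) = -29/63 - A/63 (x(A) = -2 + (1 - (-5/9 + ((A + 1)/(6 + 1))/9)) = -2 + (1 - (-5/9 + ((1 + A)/7)/9)) = -2 + (1 - (-5/9 + ((1 + A)*(⅐))/9)) = -2 + (1 - (-5/9 + (⅐ + A/7)/9)) = -2 + (1 - (-5/9 + (1/63 + A/63))) = -2 + (1 - (-34/63 + A/63)) = -2 + (1 + (34/63 - A/63)) = -2 + (97/63 - A/63) = -29/63 - A/63)
1506*(-757 + x(√(-7 - 12))) = 1506*(-757 + (-29/63 - √(-7 - 12)/63)) = 1506*(-757 + (-29/63 - I*√19/63)) = 1506*(-47720/63 - I*√19/63) = -23955440/21 - 502*I*√19/21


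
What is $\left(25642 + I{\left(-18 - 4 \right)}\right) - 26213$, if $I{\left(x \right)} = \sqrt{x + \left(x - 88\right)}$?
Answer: $-571 + 2 i \sqrt{33} \approx -571.0 + 11.489 i$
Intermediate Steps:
$I{\left(x \right)} = \sqrt{-88 + 2 x}$ ($I{\left(x \right)} = \sqrt{x + \left(x - 88\right)} = \sqrt{x + \left(-88 + x\right)} = \sqrt{-88 + 2 x}$)
$\left(25642 + I{\left(-18 - 4 \right)}\right) - 26213 = \left(25642 + \sqrt{-88 + 2 \left(-18 - 4\right)}\right) - 26213 = \left(25642 + \sqrt{-88 + 2 \left(-22\right)}\right) - 26213 = \left(25642 + \sqrt{-88 - 44}\right) - 26213 = \left(25642 + \sqrt{-132}\right) - 26213 = \left(25642 + 2 i \sqrt{33}\right) - 26213 = -571 + 2 i \sqrt{33}$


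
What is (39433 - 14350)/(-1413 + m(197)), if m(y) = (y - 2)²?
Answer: 929/1356 ≈ 0.68510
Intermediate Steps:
m(y) = (-2 + y)²
(39433 - 14350)/(-1413 + m(197)) = (39433 - 14350)/(-1413 + (-2 + 197)²) = 25083/(-1413 + 195²) = 25083/(-1413 + 38025) = 25083/36612 = 25083*(1/36612) = 929/1356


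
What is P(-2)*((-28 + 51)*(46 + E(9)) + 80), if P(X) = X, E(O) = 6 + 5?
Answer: -2782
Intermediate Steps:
E(O) = 11
P(-2)*((-28 + 51)*(46 + E(9)) + 80) = -2*((-28 + 51)*(46 + 11) + 80) = -2*(23*57 + 80) = -2*(1311 + 80) = -2*1391 = -2782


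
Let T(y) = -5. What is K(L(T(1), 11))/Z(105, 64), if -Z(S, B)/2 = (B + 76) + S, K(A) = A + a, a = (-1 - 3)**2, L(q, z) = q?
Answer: -11/490 ≈ -0.022449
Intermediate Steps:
a = 16 (a = (-4)**2 = 16)
K(A) = 16 + A (K(A) = A + 16 = 16 + A)
Z(S, B) = -152 - 2*B - 2*S (Z(S, B) = -2*((B + 76) + S) = -2*((76 + B) + S) = -2*(76 + B + S) = -152 - 2*B - 2*S)
K(L(T(1), 11))/Z(105, 64) = (16 - 5)/(-152 - 2*64 - 2*105) = 11/(-152 - 128 - 210) = 11/(-490) = 11*(-1/490) = -11/490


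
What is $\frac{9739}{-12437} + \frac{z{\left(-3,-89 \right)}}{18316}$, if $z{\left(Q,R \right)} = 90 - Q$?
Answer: $- \frac{177222883}{227796092} \approx -0.77799$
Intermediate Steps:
$\frac{9739}{-12437} + \frac{z{\left(-3,-89 \right)}}{18316} = \frac{9739}{-12437} + \frac{90 - -3}{18316} = 9739 \left(- \frac{1}{12437}\right) + \left(90 + 3\right) \frac{1}{18316} = - \frac{9739}{12437} + 93 \cdot \frac{1}{18316} = - \frac{9739}{12437} + \frac{93}{18316} = - \frac{177222883}{227796092}$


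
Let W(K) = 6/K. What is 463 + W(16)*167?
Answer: 4205/8 ≈ 525.63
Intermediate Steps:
463 + W(16)*167 = 463 + (6/16)*167 = 463 + (6*(1/16))*167 = 463 + (3/8)*167 = 463 + 501/8 = 4205/8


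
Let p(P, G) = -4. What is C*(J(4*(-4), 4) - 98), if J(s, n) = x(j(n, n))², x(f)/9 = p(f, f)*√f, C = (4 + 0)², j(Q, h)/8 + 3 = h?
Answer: 164320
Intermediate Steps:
j(Q, h) = -24 + 8*h
C = 16 (C = 4² = 16)
x(f) = -36*√f (x(f) = 9*(-4*√f) = -36*√f)
J(s, n) = -31104 + 10368*n (J(s, n) = (-36*√(-24 + 8*n))² = -31104 + 10368*n)
C*(J(4*(-4), 4) - 98) = 16*((-31104 + 10368*4) - 98) = 16*((-31104 + 41472) - 98) = 16*(10368 - 98) = 16*10270 = 164320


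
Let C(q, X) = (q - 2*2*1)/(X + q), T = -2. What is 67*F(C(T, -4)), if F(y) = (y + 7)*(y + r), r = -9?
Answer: -4288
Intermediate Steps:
C(q, X) = (-4 + q)/(X + q) (C(q, X) = (q - 4*1)/(X + q) = (q - 4)/(X + q) = (-4 + q)/(X + q))
F(y) = (-9 + y)*(7 + y) (F(y) = (y + 7)*(y - 9) = (7 + y)*(-9 + y) = (-9 + y)*(7 + y))
67*F(C(T, -4)) = 67*(-63 + ((-4 - 2)/(-4 - 2))² - 2*(-4 - 2)/(-4 - 2)) = 67*(-63 + (-6/(-6))² - 2*(-6)/(-6)) = 67*(-63 + (-⅙*(-6))² - (-1)*(-6)/3) = 67*(-63 + 1² - 2*1) = 67*(-63 + 1 - 2) = 67*(-64) = -4288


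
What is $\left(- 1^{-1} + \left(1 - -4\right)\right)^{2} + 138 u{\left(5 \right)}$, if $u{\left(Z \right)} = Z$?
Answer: $706$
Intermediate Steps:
$\left(- 1^{-1} + \left(1 - -4\right)\right)^{2} + 138 u{\left(5 \right)} = \left(- 1^{-1} + \left(1 - -4\right)\right)^{2} + 138 \cdot 5 = \left(\left(-1\right) 1 + \left(1 + 4\right)\right)^{2} + 690 = \left(-1 + 5\right)^{2} + 690 = 4^{2} + 690 = 16 + 690 = 706$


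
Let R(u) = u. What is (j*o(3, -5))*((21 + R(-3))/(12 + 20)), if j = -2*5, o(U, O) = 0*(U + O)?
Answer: 0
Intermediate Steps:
o(U, O) = 0 (o(U, O) = 0*(O + U) = 0)
j = -10
(j*o(3, -5))*((21 + R(-3))/(12 + 20)) = (-10*0)*((21 - 3)/(12 + 20)) = 0*(18/32) = 0*(18*(1/32)) = 0*(9/16) = 0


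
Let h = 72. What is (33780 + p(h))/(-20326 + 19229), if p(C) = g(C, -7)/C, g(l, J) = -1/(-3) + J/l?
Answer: -175115537/5686848 ≈ -30.793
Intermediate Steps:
g(l, J) = 1/3 + J/l (g(l, J) = -1*(-1/3) + J/l = 1/3 + J/l)
p(C) = (-7 + C/3)/C**2 (p(C) = ((-7 + C/3)/C)/C = (-7 + C/3)/C**2)
(33780 + p(h))/(-20326 + 19229) = (33780 + (1/3)*(-21 + 72)/72**2)/(-20326 + 19229) = (33780 + (1/3)*(1/5184)*51)/(-1097) = (33780 + 17/5184)*(-1/1097) = (175115537/5184)*(-1/1097) = -175115537/5686848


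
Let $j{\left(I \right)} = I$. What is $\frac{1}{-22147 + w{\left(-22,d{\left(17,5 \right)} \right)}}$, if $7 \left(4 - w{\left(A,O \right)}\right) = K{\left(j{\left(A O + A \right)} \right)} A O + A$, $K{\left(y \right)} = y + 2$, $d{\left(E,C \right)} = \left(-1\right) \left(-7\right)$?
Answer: $- \frac{7}{181775} \approx -3.8509 \cdot 10^{-5}$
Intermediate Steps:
$d{\left(E,C \right)} = 7$
$K{\left(y \right)} = 2 + y$
$w{\left(A,O \right)} = 4 - \frac{A}{7} - \frac{A O \left(2 + A + A O\right)}{7}$ ($w{\left(A,O \right)} = 4 - \frac{\left(2 + \left(A O + A\right)\right) A O + A}{7} = 4 - \frac{\left(2 + \left(A + A O\right)\right) A O + A}{7} = 4 - \frac{\left(2 + A + A O\right) A O + A}{7} = 4 - \frac{A \left(2 + A + A O\right) O + A}{7} = 4 - \frac{A O \left(2 + A + A O\right) + A}{7} = 4 - \frac{A + A O \left(2 + A + A O\right)}{7} = 4 - \left(\frac{A}{7} + \frac{A O \left(2 + A + A O\right)}{7}\right) = 4 - \frac{A}{7} - \frac{A O \left(2 + A + A O\right)}{7}$)
$\frac{1}{-22147 + w{\left(-22,d{\left(17,5 \right)} \right)}} = \frac{1}{-22147 - \left(- \frac{50}{7} - 22 \left(2 - 22 \left(1 + 7\right)\right)\right)} = \frac{1}{-22147 + \left(4 + \frac{22}{7} - \left(- \frac{22}{7}\right) 7 \left(2 - 176\right)\right)} = \frac{1}{-22147 + \left(4 + \frac{22}{7} - \left(- \frac{22}{7}\right) 7 \left(-174\right)\right)} = \frac{1}{-22147 + \left(4 + \frac{22}{7} - 3828\right)} = \frac{1}{-22147 - \frac{26746}{7}} = \frac{1}{- \frac{181775}{7}} = - \frac{7}{181775}$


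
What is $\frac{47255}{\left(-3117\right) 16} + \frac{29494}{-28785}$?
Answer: $- \frac{314573327}{159507280} \approx -1.9722$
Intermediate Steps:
$\frac{47255}{\left(-3117\right) 16} + \frac{29494}{-28785} = \frac{47255}{-49872} + 29494 \left(- \frac{1}{28785}\right) = 47255 \left(- \frac{1}{49872}\right) - \frac{29494}{28785} = - \frac{47255}{49872} - \frac{29494}{28785} = - \frac{314573327}{159507280}$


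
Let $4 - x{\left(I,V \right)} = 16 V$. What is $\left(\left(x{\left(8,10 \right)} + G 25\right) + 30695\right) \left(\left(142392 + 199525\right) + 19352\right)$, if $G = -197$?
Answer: $9253544166$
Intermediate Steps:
$x{\left(I,V \right)} = 4 - 16 V$
$\left(\left(x{\left(8,10 \right)} + G 25\right) + 30695\right) \left(\left(142392 + 199525\right) + 19352\right) = \left(\left(\left(4 - 160\right) - 4925\right) + 30695\right) \left(\left(142392 + 199525\right) + 19352\right) = \left(\left(\left(4 - 160\right) - 4925\right) + 30695\right) \left(341917 + 19352\right) = \left(\left(-156 - 4925\right) + 30695\right) 361269 = \left(-5081 + 30695\right) 361269 = 25614 \cdot 361269 = 9253544166$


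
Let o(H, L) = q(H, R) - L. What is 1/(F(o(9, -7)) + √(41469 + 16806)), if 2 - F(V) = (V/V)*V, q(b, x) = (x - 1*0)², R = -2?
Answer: 1/6466 + 5*√259/19398 ≈ 0.0043029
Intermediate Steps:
q(b, x) = x² (q(b, x) = (x + 0)² = x²)
o(H, L) = 4 - L (o(H, L) = (-2)² - L = 4 - L)
F(V) = 2 - V (F(V) = 2 - V/V*V = 2 - V)
1/(F(o(9, -7)) + √(41469 + 16806)) = 1/((2 - (4 - 1*(-7))) + √(41469 + 16806)) = 1/((2 - (4 + 7)) + √58275) = 1/((2 - 1*11) + 15*√259) = 1/((2 - 11) + 15*√259) = 1/(-9 + 15*√259)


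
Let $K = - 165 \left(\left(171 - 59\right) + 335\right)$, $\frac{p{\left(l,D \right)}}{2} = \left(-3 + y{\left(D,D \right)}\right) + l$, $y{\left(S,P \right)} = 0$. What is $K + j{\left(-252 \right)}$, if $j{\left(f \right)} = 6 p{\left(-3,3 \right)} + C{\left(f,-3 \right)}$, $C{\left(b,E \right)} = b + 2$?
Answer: $-74077$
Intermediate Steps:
$p{\left(l,D \right)} = -6 + 2 l$ ($p{\left(l,D \right)} = 2 \left(\left(-3 + 0\right) + l\right) = 2 \left(-3 + l\right) = -6 + 2 l$)
$C{\left(b,E \right)} = 2 + b$
$j{\left(f \right)} = -70 + f$ ($j{\left(f \right)} = 6 \left(-6 + 2 \left(-3\right)\right) + \left(2 + f\right) = 6 \left(-6 - 6\right) + \left(2 + f\right) = 6 \left(-12\right) + \left(2 + f\right) = -72 + \left(2 + f\right) = -70 + f$)
$K = -73755$ ($K = - 165 \left(112 + 335\right) = \left(-165\right) 447 = -73755$)
$K + j{\left(-252 \right)} = -73755 - 322 = -74077$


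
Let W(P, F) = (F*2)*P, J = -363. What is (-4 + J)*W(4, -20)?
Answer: 58720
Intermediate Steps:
W(P, F) = 2*F*P (W(P, F) = (2*F)*P = 2*F*P)
(-4 + J)*W(4, -20) = (-4 - 363)*(2*(-20)*4) = -367*(-160) = 58720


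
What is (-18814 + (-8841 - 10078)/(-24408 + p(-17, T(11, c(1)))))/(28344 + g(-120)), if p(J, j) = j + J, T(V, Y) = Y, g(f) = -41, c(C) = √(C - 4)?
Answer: -11223605838617/16885021514284 + 18919*I*√3/16885021514284 ≈ -0.66471 + 1.9407e-9*I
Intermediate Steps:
c(C) = √(-4 + C)
p(J, j) = J + j
(-18814 + (-8841 - 10078)/(-24408 + p(-17, T(11, c(1)))))/(28344 + g(-120)) = (-18814 + (-8841 - 10078)/(-24408 + (-17 + √(-4 + 1))))/(28344 - 41) = (-18814 - 18919/(-24408 + (-17 + √(-3))))/28303 = (-18814 - 18919/(-24408 + (-17 + I*√3)))*(1/28303) = (-18814 - 18919/(-24425 + I*√3))*(1/28303) = -18814/28303 - 18919/(28303*(-24425 + I*√3))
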